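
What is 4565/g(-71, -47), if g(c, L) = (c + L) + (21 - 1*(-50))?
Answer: -4565/47 ≈ -97.128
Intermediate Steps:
g(c, L) = 71 + L + c (g(c, L) = (L + c) + (21 + 50) = (L + c) + 71 = 71 + L + c)
4565/g(-71, -47) = 4565/(71 - 47 - 71) = 4565/(-47) = 4565*(-1/47) = -4565/47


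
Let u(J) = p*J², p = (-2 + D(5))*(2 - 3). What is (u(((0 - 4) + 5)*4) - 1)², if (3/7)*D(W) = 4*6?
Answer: 748225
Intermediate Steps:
D(W) = 56 (D(W) = 7*(4*6)/3 = (7/3)*24 = 56)
p = -54 (p = (-2 + 56)*(2 - 3) = 54*(-1) = -54)
u(J) = -54*J²
(u(((0 - 4) + 5)*4) - 1)² = (-54*16*((0 - 4) + 5)² - 1)² = (-54*16*(-4 + 5)² - 1)² = (-54*(1*4)² - 1)² = (-54*4² - 1)² = (-54*16 - 1)² = (-864 - 1)² = (-865)² = 748225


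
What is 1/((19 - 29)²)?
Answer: 1/100 ≈ 0.010000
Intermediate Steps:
1/((19 - 29)²) = 1/((-10)²) = 1/100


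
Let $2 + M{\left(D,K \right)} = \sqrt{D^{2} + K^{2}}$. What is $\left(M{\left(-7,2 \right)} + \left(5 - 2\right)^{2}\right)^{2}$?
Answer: $\left(7 + \sqrt{53}\right)^{2} \approx 203.92$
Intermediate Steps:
$M{\left(D,K \right)} = -2 + \sqrt{D^{2} + K^{2}}$
$\left(M{\left(-7,2 \right)} + \left(5 - 2\right)^{2}\right)^{2} = \left(\left(-2 + \sqrt{\left(-7\right)^{2} + 2^{2}}\right) + \left(5 - 2\right)^{2}\right)^{2} = \left(\left(-2 + \sqrt{49 + 4}\right) + 3^{2}\right)^{2} = \left(\left(-2 + \sqrt{53}\right) + 9\right)^{2} = \left(7 + \sqrt{53}\right)^{2}$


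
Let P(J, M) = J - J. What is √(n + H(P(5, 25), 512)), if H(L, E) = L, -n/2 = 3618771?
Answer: I*√7237542 ≈ 2690.3*I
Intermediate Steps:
P(J, M) = 0
n = -7237542 (n = -2*3618771 = -7237542)
√(n + H(P(5, 25), 512)) = √(-7237542 + 0) = √(-7237542) = I*√7237542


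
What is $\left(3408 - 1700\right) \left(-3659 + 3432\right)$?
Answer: $-387716$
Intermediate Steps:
$\left(3408 - 1700\right) \left(-3659 + 3432\right) = 1708 \left(-227\right) = -387716$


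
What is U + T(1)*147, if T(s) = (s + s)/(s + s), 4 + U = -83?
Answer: 60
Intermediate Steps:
U = -87 (U = -4 - 83 = -87)
T(s) = 1 (T(s) = (2*s)/((2*s)) = (2*s)*(1/(2*s)) = 1)
U + T(1)*147 = -87 + 1*147 = -87 + 147 = 60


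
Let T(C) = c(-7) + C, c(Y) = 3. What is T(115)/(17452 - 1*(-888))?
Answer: 59/9170 ≈ 0.0064340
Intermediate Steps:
T(C) = 3 + C
T(115)/(17452 - 1*(-888)) = (3 + 115)/(17452 - 1*(-888)) = 118/(17452 + 888) = 118/18340 = 118*(1/18340) = 59/9170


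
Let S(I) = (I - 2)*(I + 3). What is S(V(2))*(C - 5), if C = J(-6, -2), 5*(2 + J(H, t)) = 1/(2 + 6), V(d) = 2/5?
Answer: 4743/125 ≈ 37.944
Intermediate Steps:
V(d) = ⅖ (V(d) = 2*(⅕) = ⅖)
J(H, t) = -79/40 (J(H, t) = -2 + 1/(5*(2 + 6)) = -2 + (⅕)/8 = -2 + (⅕)*(⅛) = -2 + 1/40 = -79/40)
C = -79/40 ≈ -1.9750
S(I) = (-2 + I)*(3 + I)
S(V(2))*(C - 5) = (-6 + ⅖ + (⅖)²)*(-79/40 - 5) = (-6 + ⅖ + 4/25)*(-279/40) = -136/25*(-279/40) = 4743/125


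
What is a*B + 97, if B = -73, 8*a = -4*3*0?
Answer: 97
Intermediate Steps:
a = 0 (a = (-4*3*0)/8 = (-12*0)/8 = (⅛)*0 = 0)
a*B + 97 = 0*(-73) + 97 = 0 + 97 = 97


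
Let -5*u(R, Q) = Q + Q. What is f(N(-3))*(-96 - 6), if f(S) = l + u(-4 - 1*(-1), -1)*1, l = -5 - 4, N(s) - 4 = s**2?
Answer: 4386/5 ≈ 877.20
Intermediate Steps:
N(s) = 4 + s**2
u(R, Q) = -2*Q/5 (u(R, Q) = -(Q + Q)/5 = -2*Q/5)
l = -9
f(S) = -43/5 (f(S) = -9 - 2/5*(-1)*1 = -9 + (2/5)*1 = -9 + 2/5 = -43/5)
f(N(-3))*(-96 - 6) = -43*(-96 - 6)/5 = -43/5*(-102) = 4386/5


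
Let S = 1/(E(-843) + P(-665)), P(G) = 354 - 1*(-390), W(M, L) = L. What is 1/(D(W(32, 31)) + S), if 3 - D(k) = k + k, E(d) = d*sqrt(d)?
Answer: -35378207193/2087314180492 - 843*I*sqrt(843)/2087314180492 ≈ -0.016949 - 1.1726e-8*I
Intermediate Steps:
P(G) = 744 (P(G) = 354 + 390 = 744)
E(d) = d**(3/2)
D(k) = 3 - 2*k (D(k) = 3 - (k + k) = 3 - 2*k)
S = 1/(744 - 843*I*sqrt(843)) (S = 1/((-843)**(3/2) + 744) = 1/(-843*I*sqrt(843) + 744) = 1/(744 - 843*I*sqrt(843)) ≈ 1.2408e-6 + 4.0819e-5*I)
1/(D(W(32, 31)) + S) = 1/((3 - 2*31) + (248/199876881 + 281*I*sqrt(843)/199876881)) = 1/((3 - 62) + (248/199876881 + 281*I*sqrt(843)/199876881)) = 1/(-59 + (248/199876881 + 281*I*sqrt(843)/199876881)) = 1/(-11792735731/199876881 + 281*I*sqrt(843)/199876881)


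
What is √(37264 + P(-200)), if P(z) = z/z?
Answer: √37265 ≈ 193.04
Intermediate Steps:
P(z) = 1
√(37264 + P(-200)) = √(37264 + 1) = √37265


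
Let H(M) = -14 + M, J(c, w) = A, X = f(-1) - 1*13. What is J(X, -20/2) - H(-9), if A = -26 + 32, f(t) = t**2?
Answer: 29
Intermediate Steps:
A = 6
X = -12 (X = (-1)**2 - 1*13 = 1 - 13 = -12)
J(c, w) = 6
J(X, -20/2) - H(-9) = 6 - (-14 - 9) = 6 - 1*(-23) = 6 + 23 = 29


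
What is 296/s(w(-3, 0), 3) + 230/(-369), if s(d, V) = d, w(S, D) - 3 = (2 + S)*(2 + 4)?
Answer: -36638/369 ≈ -99.290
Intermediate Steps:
w(S, D) = 15 + 6*S (w(S, D) = 3 + (2 + S)*(2 + 4) = 3 + (2 + S)*6 = 3 + (12 + 6*S) = 15 + 6*S)
296/s(w(-3, 0), 3) + 230/(-369) = 296/(15 + 6*(-3)) + 230/(-369) = 296/(15 - 18) + 230*(-1/369) = 296/(-3) - 230/369 = 296*(-⅓) - 230/369 = -296/3 - 230/369 = -36638/369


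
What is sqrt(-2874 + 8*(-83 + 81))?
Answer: 17*I*sqrt(10) ≈ 53.759*I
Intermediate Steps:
sqrt(-2874 + 8*(-83 + 81)) = sqrt(-2874 + 8*(-2)) = sqrt(-2874 - 16) = sqrt(-2890) = 17*I*sqrt(10)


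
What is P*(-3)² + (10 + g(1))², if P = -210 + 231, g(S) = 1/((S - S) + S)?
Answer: 310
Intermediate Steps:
g(S) = 1/S (g(S) = 1/(0 + S) = 1/S)
P = 21
P*(-3)² + (10 + g(1))² = 21*(-3)² + (10 + 1/1)² = 21*9 + (10 + 1)² = 189 + 11² = 189 + 121 = 310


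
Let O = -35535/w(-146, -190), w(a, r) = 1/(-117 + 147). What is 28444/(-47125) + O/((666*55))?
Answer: -43828641/1475375 ≈ -29.707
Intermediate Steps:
w(a, r) = 1/30
O = -1066050 (O = -35535/1/30 = -35535*30 = -1066050)
28444/(-47125) + O/((666*55)) = 28444/(-47125) - 1066050/(666*55) = 28444*(-1/47125) - 1066050/36630 = -2188/3625 - 1066050*1/36630 = -2188/3625 - 11845/407 = -43828641/1475375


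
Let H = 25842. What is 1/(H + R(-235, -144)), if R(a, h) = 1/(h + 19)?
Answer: 125/3230249 ≈ 3.8697e-5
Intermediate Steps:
R(a, h) = 1/(19 + h)
1/(H + R(-235, -144)) = 1/(25842 + 1/(19 - 144)) = 1/(25842 + 1/(-125)) = 1/(25842 - 1/125) = 1/(3230249/125) = 125/3230249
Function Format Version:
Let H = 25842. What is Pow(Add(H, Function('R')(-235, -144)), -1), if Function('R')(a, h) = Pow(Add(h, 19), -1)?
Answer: Rational(125, 3230249) ≈ 3.8697e-5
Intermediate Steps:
Function('R')(a, h) = Pow(Add(19, h), -1)
Pow(Add(H, Function('R')(-235, -144)), -1) = Pow(Add(25842, Pow(Add(19, -144), -1)), -1) = Pow(Add(25842, Pow(-125, -1)), -1) = Pow(Add(25842, Rational(-1, 125)), -1) = Pow(Rational(3230249, 125), -1) = Rational(125, 3230249)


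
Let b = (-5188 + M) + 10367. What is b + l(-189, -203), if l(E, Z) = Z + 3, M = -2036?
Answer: 2943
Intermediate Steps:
l(E, Z) = 3 + Z
b = 3143 (b = (-5188 - 2036) + 10367 = -7224 + 10367 = 3143)
b + l(-189, -203) = 3143 + (3 - 203) = 3143 - 200 = 2943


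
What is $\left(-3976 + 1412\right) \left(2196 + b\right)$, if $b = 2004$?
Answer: $-10768800$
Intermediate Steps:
$\left(-3976 + 1412\right) \left(2196 + b\right) = \left(-3976 + 1412\right) \left(2196 + 2004\right) = \left(-2564\right) 4200 = -10768800$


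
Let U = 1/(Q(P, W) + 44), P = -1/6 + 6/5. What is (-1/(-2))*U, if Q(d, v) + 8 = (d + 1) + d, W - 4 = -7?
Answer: 15/1172 ≈ 0.012799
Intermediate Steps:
W = -3 (W = 4 - 7 = -3)
P = 31/30 (P = -1*1/6 + 6*(1/5) = -1/6 + 6/5 = 31/30 ≈ 1.0333)
Q(d, v) = -7 + 2*d (Q(d, v) = -8 + ((d + 1) + d) = -8 + ((1 + d) + d) = -8 + (1 + 2*d) = -7 + 2*d)
U = 15/586 (U = 1/((-7 + 2*(31/30)) + 44) = 1/((-7 + 31/15) + 44) = 1/(-74/15 + 44) = 1/(586/15) = 15/586 ≈ 0.025597)
(-1/(-2))*U = -1/(-2)*(15/586) = -1*(-1/2)*(15/586) = (1/2)*(15/586) = 15/1172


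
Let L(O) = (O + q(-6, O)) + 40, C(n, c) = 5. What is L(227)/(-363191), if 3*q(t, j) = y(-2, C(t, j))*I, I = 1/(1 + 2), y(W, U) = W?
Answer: -2401/3268719 ≈ -0.00073454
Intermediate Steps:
I = ⅓ (I = 1/3 = ⅓ ≈ 0.33333)
q(t, j) = -2/9 (q(t, j) = (-2*⅓)/3 = (⅓)*(-⅔) = -2/9)
L(O) = 358/9 + O (L(O) = (O - 2/9) + 40 = (-2/9 + O) + 40 = 358/9 + O)
L(227)/(-363191) = (358/9 + 227)/(-363191) = (2401/9)*(-1/363191) = -2401/3268719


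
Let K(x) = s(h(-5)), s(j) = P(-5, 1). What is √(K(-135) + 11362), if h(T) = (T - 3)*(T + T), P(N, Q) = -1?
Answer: √11361 ≈ 106.59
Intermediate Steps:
h(T) = 2*T*(-3 + T) (h(T) = (-3 + T)*(2*T) = 2*T*(-3 + T))
s(j) = -1
K(x) = -1
√(K(-135) + 11362) = √(-1 + 11362) = √11361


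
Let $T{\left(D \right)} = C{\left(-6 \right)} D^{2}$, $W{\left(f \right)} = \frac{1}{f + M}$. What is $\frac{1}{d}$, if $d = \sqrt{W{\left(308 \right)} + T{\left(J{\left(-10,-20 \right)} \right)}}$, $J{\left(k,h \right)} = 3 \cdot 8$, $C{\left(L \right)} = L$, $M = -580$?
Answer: $- \frac{4 i \sqrt{30209}}{40871} \approx - 0.01701 i$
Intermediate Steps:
$W{\left(f \right)} = \frac{1}{-580 + f}$ ($W{\left(f \right)} = \frac{1}{f - 580} = \frac{1}{-580 + f}$)
$J{\left(k,h \right)} = 24$
$T{\left(D \right)} = - 6 D^{2}$
$d = \frac{23 i \sqrt{30209}}{68}$ ($d = \sqrt{\frac{1}{-580 + 308} - 6 \cdot 24^{2}} = \sqrt{\frac{1}{-272} - 3456} = \sqrt{- \frac{1}{272} - 3456} = \sqrt{- \frac{940033}{272}} = \frac{23 i \sqrt{30209}}{68} \approx 58.788 i$)
$\frac{1}{d} = \frac{1}{\frac{23}{68} i \sqrt{30209}} = - \frac{4 i \sqrt{30209}}{40871}$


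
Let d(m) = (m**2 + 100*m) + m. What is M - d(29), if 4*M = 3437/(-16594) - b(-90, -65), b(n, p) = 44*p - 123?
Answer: -200741055/66376 ≈ -3024.3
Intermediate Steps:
b(n, p) = -123 + 44*p
d(m) = m**2 + 101*m
M = 49496465/66376 (M = (3437/(-16594) - (-123 + 44*(-65)))/4 = (3437*(-1/16594) - (-123 - 2860))/4 = (-3437/16594 - 1*(-2983))/4 = (-3437/16594 + 2983)/4 = (1/4)*(49496465/16594) = 49496465/66376 ≈ 745.70)
M - d(29) = 49496465/66376 - 29*(101 + 29) = 49496465/66376 - 29*130 = 49496465/66376 - 1*3770 = 49496465/66376 - 3770 = -200741055/66376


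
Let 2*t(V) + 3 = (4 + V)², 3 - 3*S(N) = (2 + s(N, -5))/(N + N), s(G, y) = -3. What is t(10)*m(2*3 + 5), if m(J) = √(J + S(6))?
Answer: 193*√433/12 ≈ 334.67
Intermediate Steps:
S(N) = 1 + 1/(6*N) (S(N) = 1 - (2 - 3)/(3*(N + N)) = 1 - (-1)/(3*(2*N)) = 1 - (-1)*1/(2*N)/3 = 1 - (-1)/(6*N) = 1 + 1/(6*N))
t(V) = -3/2 + (4 + V)²/2
m(J) = √(37/36 + J) (m(J) = √(J + (⅙ + 6)/6) = √(J + (⅙)*(37/6)) = √(J + 37/36) = √(37/36 + J))
t(10)*m(2*3 + 5) = (-3/2 + (4 + 10)²/2)*(√(37 + 36*(2*3 + 5))/6) = (-3/2 + (½)*14²)*(√(37 + 36*(6 + 5))/6) = (-3/2 + (½)*196)*(√(37 + 36*11)/6) = (-3/2 + 98)*(√(37 + 396)/6) = 193*(√433/6)/2 = 193*√433/12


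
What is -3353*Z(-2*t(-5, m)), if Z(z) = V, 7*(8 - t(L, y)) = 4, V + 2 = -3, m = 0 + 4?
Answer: 16765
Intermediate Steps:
m = 4
V = -5 (V = -2 - 3 = -5)
t(L, y) = 52/7 (t(L, y) = 8 - ⅐*4 = 8 - 4/7 = 52/7)
Z(z) = -5
-3353*Z(-2*t(-5, m)) = -3353*(-5) = 16765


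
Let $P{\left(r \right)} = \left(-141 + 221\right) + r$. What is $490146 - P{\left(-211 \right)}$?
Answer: $490277$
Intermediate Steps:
$P{\left(r \right)} = 80 + r$
$490146 - P{\left(-211 \right)} = 490146 - \left(80 - 211\right) = 490146 - -131 = 490146 + 131 = 490277$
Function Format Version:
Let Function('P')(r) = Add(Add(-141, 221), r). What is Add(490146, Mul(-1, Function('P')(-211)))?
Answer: 490277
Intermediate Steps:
Function('P')(r) = Add(80, r)
Add(490146, Mul(-1, Function('P')(-211))) = Add(490146, Mul(-1, Add(80, -211))) = Add(490146, Mul(-1, -131)) = Add(490146, 131) = 490277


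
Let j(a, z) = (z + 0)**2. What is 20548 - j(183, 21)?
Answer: 20107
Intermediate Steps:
j(a, z) = z**2
20548 - j(183, 21) = 20548 - 1*21**2 = 20548 - 1*441 = 20548 - 441 = 20107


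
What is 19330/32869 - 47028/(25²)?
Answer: -1533682082/20543125 ≈ -74.657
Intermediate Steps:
19330/32869 - 47028/(25²) = 19330*(1/32869) - 47028/625 = 19330/32869 - 47028*1/625 = 19330/32869 - 47028/625 = -1533682082/20543125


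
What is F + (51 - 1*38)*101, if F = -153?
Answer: 1160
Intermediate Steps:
F + (51 - 1*38)*101 = -153 + (51 - 1*38)*101 = -153 + (51 - 38)*101 = -153 + 13*101 = -153 + 1313 = 1160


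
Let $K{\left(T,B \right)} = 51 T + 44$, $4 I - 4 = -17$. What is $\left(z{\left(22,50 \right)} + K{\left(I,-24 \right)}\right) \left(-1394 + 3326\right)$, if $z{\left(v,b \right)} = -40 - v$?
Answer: $-355005$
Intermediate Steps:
$I = - \frac{13}{4}$ ($I = 1 + \frac{1}{4} \left(-17\right) = 1 - \frac{17}{4} = - \frac{13}{4} \approx -3.25$)
$K{\left(T,B \right)} = 44 + 51 T$
$\left(z{\left(22,50 \right)} + K{\left(I,-24 \right)}\right) \left(-1394 + 3326\right) = \left(\left(-40 - 22\right) + \left(44 + 51 \left(- \frac{13}{4}\right)\right)\right) \left(-1394 + 3326\right) = \left(\left(-40 - 22\right) + \left(44 - \frac{663}{4}\right)\right) 1932 = \left(-62 - \frac{487}{4}\right) 1932 = \left(- \frac{735}{4}\right) 1932 = -355005$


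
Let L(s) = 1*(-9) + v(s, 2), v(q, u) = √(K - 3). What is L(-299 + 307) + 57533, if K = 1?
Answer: 57524 + I*√2 ≈ 57524.0 + 1.4142*I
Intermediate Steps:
v(q, u) = I*√2 (v(q, u) = √(1 - 3) = √(-2) = I*√2)
L(s) = -9 + I*√2 (L(s) = 1*(-9) + I*√2 = -9 + I*√2)
L(-299 + 307) + 57533 = (-9 + I*√2) + 57533 = 57524 + I*√2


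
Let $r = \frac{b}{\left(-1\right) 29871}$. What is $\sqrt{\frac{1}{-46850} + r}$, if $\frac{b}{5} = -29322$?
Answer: $\frac{\sqrt{4746851328282886}}{31099030} \approx 2.2154$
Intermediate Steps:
$b = -146610$ ($b = 5 \left(-29322\right) = -146610$)
$r = \frac{16290}{3319}$ ($r = - \frac{146610}{\left(-1\right) 29871} = - \frac{146610}{-29871} = \left(-146610\right) \left(- \frac{1}{29871}\right) = \frac{16290}{3319} \approx 4.9081$)
$\sqrt{\frac{1}{-46850} + r} = \sqrt{\frac{1}{-46850} + \frac{16290}{3319}} = \sqrt{- \frac{1}{46850} + \frac{16290}{3319}} = \sqrt{\frac{763183181}{155495150}} = \frac{\sqrt{4746851328282886}}{31099030}$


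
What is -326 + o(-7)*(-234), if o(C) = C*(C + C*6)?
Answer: -80588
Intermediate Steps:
o(C) = 7*C² (o(C) = C*(C + 6*C) = C*(7*C) = 7*C²)
-326 + o(-7)*(-234) = -326 + (7*(-7)²)*(-234) = -326 + (7*49)*(-234) = -326 + 343*(-234) = -326 - 80262 = -80588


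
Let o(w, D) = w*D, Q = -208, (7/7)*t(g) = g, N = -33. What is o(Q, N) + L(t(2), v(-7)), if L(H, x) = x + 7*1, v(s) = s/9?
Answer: 61832/9 ≈ 6870.2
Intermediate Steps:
v(s) = s/9 (v(s) = s*(⅑) = s/9)
t(g) = g
L(H, x) = 7 + x (L(H, x) = x + 7 = 7 + x)
o(w, D) = D*w
o(Q, N) + L(t(2), v(-7)) = -33*(-208) + (7 + (⅑)*(-7)) = 6864 + (7 - 7/9) = 6864 + 56/9 = 61832/9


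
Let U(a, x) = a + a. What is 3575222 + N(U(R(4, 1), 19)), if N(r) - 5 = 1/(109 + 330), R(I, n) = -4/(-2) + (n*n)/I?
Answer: 1569524654/439 ≈ 3.5752e+6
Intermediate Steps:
R(I, n) = 2 + n**2/I (R(I, n) = -4*(-1/2) + n**2/I = 2 + n**2/I)
U(a, x) = 2*a
N(r) = 2196/439 (N(r) = 5 + 1/(109 + 330) = 5 + 1/439 = 2196/439)
3575222 + N(U(R(4, 1), 19)) = 3575222 + 2196/439 = 1569524654/439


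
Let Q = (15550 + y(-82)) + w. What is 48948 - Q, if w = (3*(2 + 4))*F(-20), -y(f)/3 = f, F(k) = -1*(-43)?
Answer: 32378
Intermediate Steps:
F(k) = 43
y(f) = -3*f
w = 774 (w = (3*(2 + 4))*43 = (3*6)*43 = 18*43 = 774)
Q = 16570 (Q = (15550 - 3*(-82)) + 774 = (15550 + 246) + 774 = 15796 + 774 = 16570)
48948 - Q = 48948 - 1*16570 = 48948 - 16570 = 32378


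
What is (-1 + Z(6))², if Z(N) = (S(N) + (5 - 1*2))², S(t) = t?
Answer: 6400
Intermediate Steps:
Z(N) = (3 + N)² (Z(N) = (N + (5 - 1*2))² = (N + (5 - 2))² = (N + 3)² = (3 + N)²)
(-1 + Z(6))² = (-1 + (3 + 6)²)² = (-1 + 9²)² = (-1 + 81)² = 80² = 6400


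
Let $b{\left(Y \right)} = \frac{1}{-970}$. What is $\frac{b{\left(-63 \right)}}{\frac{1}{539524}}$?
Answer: $- \frac{269762}{485} \approx -556.21$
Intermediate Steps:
$b{\left(Y \right)} = - \frac{1}{970}$
$\frac{b{\left(-63 \right)}}{\frac{1}{539524}} = - \frac{1}{970 \cdot \frac{1}{539524}} = - \frac{\frac{1}{\frac{1}{539524}}}{970} = \left(- \frac{1}{970}\right) 539524 = - \frac{269762}{485}$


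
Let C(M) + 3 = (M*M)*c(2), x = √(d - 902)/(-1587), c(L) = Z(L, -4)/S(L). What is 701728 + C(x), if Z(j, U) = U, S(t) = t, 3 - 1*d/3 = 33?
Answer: 1767342833509/2518569 ≈ 7.0173e+5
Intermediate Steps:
d = -90 (d = 9 - 3*33 = 9 - 99 = -90)
c(L) = -4/L
x = -4*I*√62/1587 (x = √(-90 - 902)/(-1587) = √(-992)*(-1/1587) = (4*I*√62)*(-1/1587) = -4*I*√62/1587 ≈ -0.019846*I)
C(M) = -3 - 2*M² (C(M) = -3 + (M*M)*(-4/2) = -3 + M²*(-4*½) = -3 + M²*(-2) = -3 - 2*M²)
701728 + C(x) = 701728 + (-3 - 2*(-4*I*√62/1587)²) = 701728 + (-3 - 2*(-992/2518569)) = 701728 + (-3 + 1984/2518569) = 701728 - 7553723/2518569 = 1767342833509/2518569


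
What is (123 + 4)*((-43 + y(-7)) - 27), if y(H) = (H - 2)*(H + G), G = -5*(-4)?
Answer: -23749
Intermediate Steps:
G = 20
y(H) = (-2 + H)*(20 + H) (y(H) = (H - 2)*(H + 20) = (-2 + H)*(20 + H))
(123 + 4)*((-43 + y(-7)) - 27) = (123 + 4)*((-43 + (-40 + (-7)² + 18*(-7))) - 27) = 127*((-43 + (-40 + 49 - 126)) - 27) = 127*((-43 - 117) - 27) = 127*(-160 - 27) = 127*(-187) = -23749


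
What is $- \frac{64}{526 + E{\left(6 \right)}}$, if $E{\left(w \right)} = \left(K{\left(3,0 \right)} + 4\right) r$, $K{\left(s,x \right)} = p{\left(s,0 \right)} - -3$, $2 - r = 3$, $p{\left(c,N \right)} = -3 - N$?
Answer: $- \frac{32}{261} \approx -0.12261$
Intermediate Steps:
$r = -1$ ($r = 2 - 3 = -1$)
$K{\left(s,x \right)} = 0$ ($K{\left(s,x \right)} = \left(-3 - 0\right) - -3 = \left(-3 + 0\right) + 3 = -3 + 3 = 0$)
$E{\left(w \right)} = -4$ ($E{\left(w \right)} = \left(0 + 4\right) \left(-1\right) = 4 \left(-1\right) = -4$)
$- \frac{64}{526 + E{\left(6 \right)}} = - \frac{64}{526 - 4} = - \frac{64}{522} = \left(-64\right) \frac{1}{522} = - \frac{32}{261}$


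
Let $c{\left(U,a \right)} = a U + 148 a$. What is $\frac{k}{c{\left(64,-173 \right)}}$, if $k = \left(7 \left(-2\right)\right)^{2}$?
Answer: $- \frac{49}{9169} \approx -0.0053441$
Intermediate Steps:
$k = 196$ ($k = \left(-14\right)^{2} = 196$)
$c{\left(U,a \right)} = 148 a + U a$ ($c{\left(U,a \right)} = U a + 148 a = 148 a + U a$)
$\frac{k}{c{\left(64,-173 \right)}} = \frac{196}{\left(-173\right) \left(148 + 64\right)} = \frac{196}{\left(-173\right) 212} = \frac{196}{-36676} = 196 \left(- \frac{1}{36676}\right) = - \frac{49}{9169}$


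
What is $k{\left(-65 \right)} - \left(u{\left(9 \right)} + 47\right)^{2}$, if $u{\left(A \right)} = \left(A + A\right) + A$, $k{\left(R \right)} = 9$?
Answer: $-5467$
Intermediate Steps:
$u{\left(A \right)} = 3 A$ ($u{\left(A \right)} = 2 A + A = 3 A$)
$k{\left(-65 \right)} - \left(u{\left(9 \right)} + 47\right)^{2} = 9 - \left(3 \cdot 9 + 47\right)^{2} = 9 - \left(27 + 47\right)^{2} = 9 - 74^{2} = 9 - 5476 = -5467$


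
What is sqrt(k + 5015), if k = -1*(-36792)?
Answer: sqrt(41807) ≈ 204.47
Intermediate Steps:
k = 36792
sqrt(k + 5015) = sqrt(36792 + 5015) = sqrt(41807)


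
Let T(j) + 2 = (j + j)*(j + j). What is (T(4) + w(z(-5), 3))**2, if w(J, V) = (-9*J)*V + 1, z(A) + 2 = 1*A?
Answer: 63504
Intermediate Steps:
z(A) = -2 + A (z(A) = -2 + 1*A = -2 + A)
w(J, V) = 1 - 9*J*V (w(J, V) = -9*J*V + 1 = 1 - 9*J*V)
T(j) = -2 + 4*j**2 (T(j) = -2 + (j + j)*(j + j) = -2 + (2*j)*(2*j) = -2 + 4*j**2)
(T(4) + w(z(-5), 3))**2 = ((-2 + 4*4**2) + (1 - 9*(-2 - 5)*3))**2 = ((-2 + 4*16) + (1 - 9*(-7)*3))**2 = ((-2 + 64) + (1 + 189))**2 = (62 + 190)**2 = 252**2 = 63504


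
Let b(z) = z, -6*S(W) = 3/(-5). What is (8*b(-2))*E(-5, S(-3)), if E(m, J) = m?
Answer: 80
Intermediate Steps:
S(W) = ⅒ (S(W) = -1/(2*(-5)) = -(-1)/(2*5) = -⅙*(-⅗) = ⅒)
(8*b(-2))*E(-5, S(-3)) = (8*(-2))*(-5) = -16*(-5) = 80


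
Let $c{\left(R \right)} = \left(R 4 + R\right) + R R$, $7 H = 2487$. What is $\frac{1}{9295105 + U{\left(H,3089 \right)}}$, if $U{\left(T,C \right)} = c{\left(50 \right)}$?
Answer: $\frac{1}{9297855} \approx 1.0755 \cdot 10^{-7}$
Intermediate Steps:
$H = \frac{2487}{7}$ ($H = \frac{1}{7} \cdot 2487 = \frac{2487}{7} \approx 355.29$)
$c{\left(R \right)} = R^{2} + 5 R$ ($c{\left(R \right)} = \left(4 R + R\right) + R^{2} = 5 R + R^{2} = R^{2} + 5 R$)
$U{\left(T,C \right)} = 2750$ ($U{\left(T,C \right)} = 50 \left(5 + 50\right) = 50 \cdot 55 = 2750$)
$\frac{1}{9295105 + U{\left(H,3089 \right)}} = \frac{1}{9295105 + 2750} = \frac{1}{9297855}$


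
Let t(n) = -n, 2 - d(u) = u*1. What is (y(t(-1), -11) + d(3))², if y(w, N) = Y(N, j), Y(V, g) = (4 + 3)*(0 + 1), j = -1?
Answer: 36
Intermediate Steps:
Y(V, g) = 7 (Y(V, g) = 7*1 = 7)
d(u) = 2 - u
y(w, N) = 7
(y(t(-1), -11) + d(3))² = (7 + (2 - 1*3))² = (7 + (2 - 3))² = (7 - 1)² = 6² = 36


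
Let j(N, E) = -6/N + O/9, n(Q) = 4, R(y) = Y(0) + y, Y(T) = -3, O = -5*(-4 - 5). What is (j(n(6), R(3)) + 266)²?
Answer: 290521/4 ≈ 72630.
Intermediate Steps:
O = 45 (O = -5*(-9) = 45)
R(y) = -3 + y
j(N, E) = 5 - 6/N (j(N, E) = -6/N + 45/9 = -6/N + 45*(⅑) = -6/N + 5 = 5 - 6/N)
(j(n(6), R(3)) + 266)² = ((5 - 6/4) + 266)² = ((5 - 6*¼) + 266)² = ((5 - 3/2) + 266)² = (7/2 + 266)² = (539/2)² = 290521/4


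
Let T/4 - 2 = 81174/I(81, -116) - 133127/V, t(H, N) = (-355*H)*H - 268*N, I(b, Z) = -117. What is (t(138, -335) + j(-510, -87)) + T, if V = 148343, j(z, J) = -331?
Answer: -2970097631603/445029 ≈ -6.6739e+6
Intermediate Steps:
t(H, N) = -355*H² - 268*N
T = -1233072644/445029 (T = 8 + 4*(81174/(-117) - 133127/148343) = 8 + 4*(81174*(-1/117) - 133127*1/148343) = 8 + 4*(-27058/39 - 133127/148343) = 8 + 4*(-309158219/445029) = 8 - 1236632876/445029 = -1233072644/445029 ≈ -2770.8)
(t(138, -335) + j(-510, -87)) + T = ((-355*138² - 268*(-335)) - 331) - 1233072644/445029 = ((-355*19044 + 89780) - 331) - 1233072644/445029 = ((-6760620 + 89780) - 331) - 1233072644/445029 = (-6670840 - 331) - 1233072644/445029 = -6671171 - 1233072644/445029 = -2970097631603/445029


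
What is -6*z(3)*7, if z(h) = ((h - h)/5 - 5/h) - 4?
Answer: 238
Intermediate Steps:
z(h) = -4 - 5/h (z(h) = (0*(⅕) - 5/h) - 4 = (0 - 5/h) - 4 = -5/h - 4 = -4 - 5/h)
-6*z(3)*7 = -6*(-4 - 5/3)*7 = -6*(-17/3)*7 = 34*7 = 238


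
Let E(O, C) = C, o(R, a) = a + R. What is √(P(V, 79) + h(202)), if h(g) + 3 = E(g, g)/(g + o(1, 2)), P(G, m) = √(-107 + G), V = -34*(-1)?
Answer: √(-84665 + 42025*I*√73)/205 ≈ 1.839 + 2.323*I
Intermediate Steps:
o(R, a) = R + a
V = 34
h(g) = -3 + g/(3 + g) (h(g) = -3 + g/(g + (1 + 2)) = -3 + g/(g + 3) = -3 + g/(3 + g))
√(P(V, 79) + h(202)) = √(√(-107 + 34) + (-9 - 2*202)/(3 + 202)) = √(√(-73) + (-9 - 404)/205) = √(I*√73 + (1/205)*(-413)) = √(I*√73 - 413/205) = √(-413/205 + I*√73)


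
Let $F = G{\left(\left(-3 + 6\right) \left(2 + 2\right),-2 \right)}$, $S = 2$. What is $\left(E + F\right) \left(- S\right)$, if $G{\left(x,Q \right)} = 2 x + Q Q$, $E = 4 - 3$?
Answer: $-58$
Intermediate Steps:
$E = 1$ ($E = 4 - 3 = 1$)
$G{\left(x,Q \right)} = Q^{2} + 2 x$ ($G{\left(x,Q \right)} = 2 x + Q^{2} = Q^{2} + 2 x$)
$F = 28$ ($F = \left(-2\right)^{2} + 2 \left(-3 + 6\right) \left(2 + 2\right) = 4 + 2 \cdot 3 \cdot 4 = 4 + 2 \cdot 12 = 4 + 24 = 28$)
$\left(E + F\right) \left(- S\right) = \left(1 + 28\right) \left(\left(-1\right) 2\right) = 29 \left(-2\right) = -58$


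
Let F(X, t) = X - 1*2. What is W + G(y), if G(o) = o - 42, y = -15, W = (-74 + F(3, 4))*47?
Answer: -3488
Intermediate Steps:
F(X, t) = -2 + X (F(X, t) = X - 2 = -2 + X)
W = -3431 (W = (-74 + (-2 + 3))*47 = (-74 + 1)*47 = -73*47 = -3431)
G(o) = -42 + o
W + G(y) = -3431 + (-42 - 15) = -3431 - 57 = -3488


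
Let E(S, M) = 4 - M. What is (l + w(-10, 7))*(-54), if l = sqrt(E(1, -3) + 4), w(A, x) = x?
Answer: -378 - 54*sqrt(11) ≈ -557.10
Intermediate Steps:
l = sqrt(11) (l = sqrt((4 - 1*(-3)) + 4) = sqrt((4 + 3) + 4) = sqrt(7 + 4) = sqrt(11) ≈ 3.3166)
(l + w(-10, 7))*(-54) = (sqrt(11) + 7)*(-54) = (7 + sqrt(11))*(-54) = -378 - 54*sqrt(11)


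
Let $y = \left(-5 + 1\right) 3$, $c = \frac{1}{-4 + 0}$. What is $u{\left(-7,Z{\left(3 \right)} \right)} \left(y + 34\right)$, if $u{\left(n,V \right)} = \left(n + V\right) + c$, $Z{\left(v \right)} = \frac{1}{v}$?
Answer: $- \frac{913}{6} \approx -152.17$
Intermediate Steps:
$c = - \frac{1}{4}$ ($c = \frac{1}{-4} = - \frac{1}{4} \approx -0.25$)
$u{\left(n,V \right)} = - \frac{1}{4} + V + n$ ($u{\left(n,V \right)} = \left(n + V\right) - \frac{1}{4} = \left(V + n\right) - \frac{1}{4} = - \frac{1}{4} + V + n$)
$y = -12$ ($y = \left(-4\right) 3 = -12$)
$u{\left(-7,Z{\left(3 \right)} \right)} \left(y + 34\right) = \left(- \frac{1}{4} + \frac{1}{3} - 7\right) \left(-12 + 34\right) = \left(- \frac{1}{4} + \frac{1}{3} - 7\right) 22 = \left(- \frac{83}{12}\right) 22 = - \frac{913}{6}$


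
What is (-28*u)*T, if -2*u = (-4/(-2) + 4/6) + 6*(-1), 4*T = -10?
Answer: 350/3 ≈ 116.67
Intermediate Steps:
T = -5/2 (T = (¼)*(-10) = -5/2 ≈ -2.5000)
u = 5/3 (u = -((-4/(-2) + 4/6) + 6*(-1))/2 = -((-4*(-½) + 4*(⅙)) - 6)/2 = -((2 + ⅔) - 6)/2 = -(8/3 - 6)/2 = -½*(-10/3) = 5/3 ≈ 1.6667)
(-28*u)*T = -28*5/3*(-5/2) = -140/3*(-5/2) = 350/3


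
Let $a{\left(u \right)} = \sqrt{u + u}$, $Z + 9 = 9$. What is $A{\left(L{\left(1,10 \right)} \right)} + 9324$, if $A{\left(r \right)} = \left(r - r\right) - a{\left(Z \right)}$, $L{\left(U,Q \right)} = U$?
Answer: $9324$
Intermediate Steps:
$Z = 0$ ($Z = -9 + 9 = 0$)
$a{\left(u \right)} = \sqrt{2} \sqrt{u}$ ($a{\left(u \right)} = \sqrt{2 u} = \sqrt{2} \sqrt{u}$)
$A{\left(r \right)} = 0$ ($A{\left(r \right)} = \left(r - r\right) - \sqrt{2} \sqrt{0} = 0 - \sqrt{2} \cdot 0 = 0 - 0 = 0 + 0 = 0$)
$A{\left(L{\left(1,10 \right)} \right)} + 9324 = 0 + 9324 = 9324$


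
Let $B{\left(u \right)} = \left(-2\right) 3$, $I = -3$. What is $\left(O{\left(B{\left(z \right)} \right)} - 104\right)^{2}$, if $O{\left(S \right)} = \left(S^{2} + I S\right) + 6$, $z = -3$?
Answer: $1936$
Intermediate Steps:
$B{\left(u \right)} = -6$
$O{\left(S \right)} = 6 + S^{2} - 3 S$ ($O{\left(S \right)} = \left(S^{2} - 3 S\right) + 6 = 6 + S^{2} - 3 S$)
$\left(O{\left(B{\left(z \right)} \right)} - 104\right)^{2} = \left(\left(6 + \left(-6\right)^{2} - -18\right) - 104\right)^{2} = \left(\left(6 + 36 + 18\right) - 104\right)^{2} = \left(60 - 104\right)^{2} = \left(-44\right)^{2} = 1936$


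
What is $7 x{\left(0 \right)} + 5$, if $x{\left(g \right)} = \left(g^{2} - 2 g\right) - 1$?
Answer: $-2$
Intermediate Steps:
$x{\left(g \right)} = -1 + g^{2} - 2 g$
$7 x{\left(0 \right)} + 5 = 7 \left(-1 + 0^{2} - 0\right) + 5 = 7 \left(-1 + 0 + 0\right) + 5 = 7 \left(-1\right) + 5 = -7 + 5 = -2$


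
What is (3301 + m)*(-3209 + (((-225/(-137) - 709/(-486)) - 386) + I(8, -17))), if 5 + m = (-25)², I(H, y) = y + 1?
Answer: -313969002533/22194 ≈ -1.4147e+7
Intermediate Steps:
I(H, y) = 1 + y
m = 620 (m = -5 + (-25)² = -5 + 625 = 620)
(3301 + m)*(-3209 + (((-225/(-137) - 709/(-486)) - 386) + I(8, -17))) = (3301 + 620)*(-3209 + (((-225/(-137) - 709/(-486)) - 386) + (1 - 17))) = 3921*(-3209 + (((-225*(-1/137) - 709*(-1/486)) - 386) - 16)) = 3921*(-3209 + (((225/137 + 709/486) - 386) - 16)) = 3921*(-3209 + ((206483/66582 - 386) - 16)) = 3921*(-3209 + (-25494169/66582 - 16)) = 3921*(-3209 - 26559481/66582) = 3921*(-240221119/66582) = -313969002533/22194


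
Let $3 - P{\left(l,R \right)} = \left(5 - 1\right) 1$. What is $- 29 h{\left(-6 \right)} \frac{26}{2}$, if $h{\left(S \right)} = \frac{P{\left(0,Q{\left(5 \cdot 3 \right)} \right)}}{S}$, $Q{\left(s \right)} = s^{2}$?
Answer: $- \frac{377}{6} \approx -62.833$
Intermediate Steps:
$P{\left(l,R \right)} = -1$ ($P{\left(l,R \right)} = 3 - \left(5 - 1\right) 1 = 3 - 4 \cdot 1 = 3 - 4 = -1$)
$h{\left(S \right)} = - \frac{1}{S}$
$- 29 h{\left(-6 \right)} \frac{26}{2} = - 29 \left(- \frac{1}{-6}\right) \frac{26}{2} = - 29 \left(\left(-1\right) \left(- \frac{1}{6}\right)\right) 26 \cdot \frac{1}{2} = \left(-29\right) \frac{1}{6} \cdot 13 = \left(- \frac{29}{6}\right) 13 = - \frac{377}{6}$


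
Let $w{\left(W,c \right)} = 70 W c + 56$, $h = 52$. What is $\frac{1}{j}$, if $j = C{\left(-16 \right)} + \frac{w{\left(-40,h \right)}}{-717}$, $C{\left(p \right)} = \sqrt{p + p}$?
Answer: $\frac{13044381}{2649938348} - \frac{514089 i \sqrt{2}}{5299876696} \approx 0.0049225 - 0.00013718 i$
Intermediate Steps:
$C{\left(p \right)} = \sqrt{2} \sqrt{p}$ ($C{\left(p \right)} = \sqrt{2 p} = \sqrt{2} \sqrt{p}$)
$w{\left(W,c \right)} = 56 + 70 W c$ ($w{\left(W,c \right)} = 70 W c + 56 = 56 + 70 W c$)
$j = \frac{145544}{717} + 4 i \sqrt{2}$ ($j = \sqrt{2} \sqrt{-16} + \frac{56 + 70 \left(-40\right) 52}{-717} = \sqrt{2} \cdot 4 i + \left(56 - 145600\right) \left(- \frac{1}{717}\right) = 4 i \sqrt{2} - - \frac{145544}{717} = 4 i \sqrt{2} + \frac{145544}{717} = \frac{145544}{717} + 4 i \sqrt{2} \approx 202.99 + 5.6569 i$)
$\frac{1}{j} = \frac{1}{\frac{145544}{717} + 4 i \sqrt{2}}$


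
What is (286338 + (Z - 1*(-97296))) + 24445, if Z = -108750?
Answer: 299329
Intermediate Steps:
(286338 + (Z - 1*(-97296))) + 24445 = (286338 + (-108750 - 1*(-97296))) + 24445 = (286338 + (-108750 + 97296)) + 24445 = (286338 - 11454) + 24445 = 274884 + 24445 = 299329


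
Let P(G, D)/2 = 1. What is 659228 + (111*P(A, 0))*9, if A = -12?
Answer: 661226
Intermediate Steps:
P(G, D) = 2 (P(G, D) = 2*1 = 2)
659228 + (111*P(A, 0))*9 = 659228 + (111*2)*9 = 659228 + 222*9 = 659228 + 1998 = 661226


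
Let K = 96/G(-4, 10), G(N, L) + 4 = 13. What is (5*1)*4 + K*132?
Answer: 1428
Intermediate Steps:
G(N, L) = 9 (G(N, L) = -4 + 13 = 9)
K = 32/3 (K = 96/9 = 96*(⅑) = 32/3 ≈ 10.667)
(5*1)*4 + K*132 = (5*1)*4 + (32/3)*132 = 5*4 + 1408 = 20 + 1408 = 1428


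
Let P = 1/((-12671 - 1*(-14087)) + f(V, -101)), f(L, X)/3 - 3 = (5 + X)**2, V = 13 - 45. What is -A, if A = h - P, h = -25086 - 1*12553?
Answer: 1094278648/29073 ≈ 37639.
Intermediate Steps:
V = -32
h = -37639 (h = -25086 - 12553 = -37639)
f(L, X) = 9 + 3*(5 + X)**2
P = 1/29073 (P = 1/((-12671 - 1*(-14087)) + (9 + 3*(5 - 101)**2)) = 1/((-12671 + 14087) + (9 + 3*(-96)**2)) = 1/(1416 + (9 + 3*9216)) = 1/(1416 + (9 + 27648)) = 1/(1416 + 27657) = 1/29073 ≈ 3.4396e-5)
A = -1094278648/29073 (A = -37639 - 1*1/29073 = -37639 - 1/29073 = -1094278648/29073 ≈ -37639.)
-A = -1*(-1094278648/29073) = 1094278648/29073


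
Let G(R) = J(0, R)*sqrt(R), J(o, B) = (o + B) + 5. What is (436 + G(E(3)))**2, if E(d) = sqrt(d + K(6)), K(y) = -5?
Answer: (436 + 2**(1/4)*sqrt(I)*(5 + I*sqrt(2)))**2 ≈ 1.9271e+5 + 4735.8*I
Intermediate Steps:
J(o, B) = 5 + B + o (J(o, B) = (B + o) + 5 = 5 + B + o)
E(d) = sqrt(-5 + d) (E(d) = sqrt(d - 5) = sqrt(-5 + d))
G(R) = sqrt(R)*(5 + R) (G(R) = (5 + R + 0)*sqrt(R) = (5 + R)*sqrt(R) = sqrt(R)*(5 + R))
(436 + G(E(3)))**2 = (436 + sqrt(sqrt(-5 + 3))*(5 + sqrt(-5 + 3)))**2 = (436 + sqrt(sqrt(-2))*(5 + sqrt(-2)))**2 = (436 + sqrt(I*sqrt(2))*(5 + I*sqrt(2)))**2 = (436 + (2**(1/4)*sqrt(I))*(5 + I*sqrt(2)))**2 = (436 + 2**(1/4)*sqrt(I)*(5 + I*sqrt(2)))**2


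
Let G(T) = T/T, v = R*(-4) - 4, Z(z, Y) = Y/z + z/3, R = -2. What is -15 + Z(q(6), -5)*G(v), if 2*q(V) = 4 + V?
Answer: -43/3 ≈ -14.333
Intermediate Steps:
q(V) = 2 + V/2 (q(V) = (4 + V)/2 = 2 + V/2)
Z(z, Y) = z/3 + Y/z (Z(z, Y) = Y/z + z*(⅓) = Y/z + z/3 = z/3 + Y/z)
v = 4 (v = -2*(-4) - 4 = 8 - 4 = 4)
G(T) = 1
-15 + Z(q(6), -5)*G(v) = -15 + ((2 + (½)*6)/3 - 5/(2 + (½)*6))*1 = -15 + ((2 + 3)/3 - 5/(2 + 3))*1 = -15 + ((⅓)*5 - 5/5)*1 = -15 + (5/3 - 5*⅕)*1 = -15 + (5/3 - 1)*1 = -15 + (⅔)*1 = -15 + ⅔ = -43/3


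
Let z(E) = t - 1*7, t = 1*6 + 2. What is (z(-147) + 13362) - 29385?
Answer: -16022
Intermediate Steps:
t = 8 (t = 6 + 2 = 8)
z(E) = 1 (z(E) = 8 - 1*7 = 8 - 7 = 1)
(z(-147) + 13362) - 29385 = (1 + 13362) - 29385 = 13363 - 29385 = -16022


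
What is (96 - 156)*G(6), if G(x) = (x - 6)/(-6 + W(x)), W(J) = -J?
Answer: 0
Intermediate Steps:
G(x) = (-6 + x)/(-6 - x) (G(x) = (x - 6)/(-6 - x) = (-6 + x)/(-6 - x))
(96 - 156)*G(6) = (96 - 156)*((6 - 1*6)/(6 + 6)) = -60*(6 - 6)/12 = -5*0 = -60*0 = 0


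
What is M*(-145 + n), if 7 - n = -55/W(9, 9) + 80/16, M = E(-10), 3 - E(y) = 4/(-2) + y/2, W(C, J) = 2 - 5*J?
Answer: -62040/43 ≈ -1442.8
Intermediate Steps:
E(y) = 5 - y/2 (E(y) = 3 - (4/(-2) + y/2) = 3 - (4*(-½) + y*(½)) = 3 - (-2 + y/2) = 3 + (2 - y/2) = 5 - y/2)
M = 10 (M = 5 - ½*(-10) = 5 + 5 = 10)
n = 31/43 (n = 7 - (-55/(2 - 5*9) + 80/16) = 7 - (-55/(2 - 45) + 80*(1/16)) = 7 - (-55/(-43) + 5) = 7 - (-55*(-1/43) + 5) = 7 - (55/43 + 5) = 7 - 1*270/43 = 7 - 270/43 = 31/43 ≈ 0.72093)
M*(-145 + n) = 10*(-145 + 31/43) = 10*(-6204/43) = -62040/43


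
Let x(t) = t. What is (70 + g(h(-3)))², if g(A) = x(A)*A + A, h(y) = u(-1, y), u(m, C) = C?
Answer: 5776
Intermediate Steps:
h(y) = y
g(A) = A + A² (g(A) = A*A + A = A² + A = A + A²)
(70 + g(h(-3)))² = (70 - 3*(1 - 3))² = (70 - 3*(-2))² = (70 + 6)² = 76² = 5776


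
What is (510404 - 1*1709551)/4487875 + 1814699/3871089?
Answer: 3502137513542/17372963545875 ≈ 0.20159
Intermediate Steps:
(510404 - 1*1709551)/4487875 + 1814699/3871089 = (510404 - 1709551)*(1/4487875) + 1814699*(1/3871089) = -1199147*1/4487875 + 1814699/3871089 = -1199147/4487875 + 1814699/3871089 = 3502137513542/17372963545875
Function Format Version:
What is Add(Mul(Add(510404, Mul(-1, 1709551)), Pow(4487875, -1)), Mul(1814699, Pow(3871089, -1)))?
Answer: Rational(3502137513542, 17372963545875) ≈ 0.20159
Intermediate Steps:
Add(Mul(Add(510404, Mul(-1, 1709551)), Pow(4487875, -1)), Mul(1814699, Pow(3871089, -1))) = Add(Mul(Add(510404, -1709551), Rational(1, 4487875)), Mul(1814699, Rational(1, 3871089))) = Add(Mul(-1199147, Rational(1, 4487875)), Rational(1814699, 3871089)) = Add(Rational(-1199147, 4487875), Rational(1814699, 3871089)) = Rational(3502137513542, 17372963545875)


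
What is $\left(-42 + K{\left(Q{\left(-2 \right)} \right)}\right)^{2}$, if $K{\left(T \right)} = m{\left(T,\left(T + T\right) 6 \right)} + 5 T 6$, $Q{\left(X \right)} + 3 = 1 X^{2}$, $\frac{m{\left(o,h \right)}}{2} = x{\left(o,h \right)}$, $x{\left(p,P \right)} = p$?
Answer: $100$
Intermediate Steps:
$m{\left(o,h \right)} = 2 o$
$Q{\left(X \right)} = -3 + X^{2}$ ($Q{\left(X \right)} = -3 + 1 X^{2} = -3 + X^{2}$)
$K{\left(T \right)} = 32 T$ ($K{\left(T \right)} = 2 T + 5 T 6 = 2 T + 30 T = 32 T$)
$\left(-42 + K{\left(Q{\left(-2 \right)} \right)}\right)^{2} = \left(-42 + 32 \left(-3 + \left(-2\right)^{2}\right)\right)^{2} = \left(-42 + 32 \left(-3 + 4\right)\right)^{2} = \left(-42 + 32 \cdot 1\right)^{2} = \left(-42 + 32\right)^{2} = \left(-10\right)^{2} = 100$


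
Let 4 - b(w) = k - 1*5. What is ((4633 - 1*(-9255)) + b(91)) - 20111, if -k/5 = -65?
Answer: -6539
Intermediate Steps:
k = 325 (k = -5*(-65) = 325)
b(w) = -316 (b(w) = 4 - (325 - 1*5) = 4 - (325 - 5) = 4 - 1*320 = 4 - 320 = -316)
((4633 - 1*(-9255)) + b(91)) - 20111 = ((4633 - 1*(-9255)) - 316) - 20111 = ((4633 + 9255) - 316) - 20111 = (13888 - 316) - 20111 = 13572 - 20111 = -6539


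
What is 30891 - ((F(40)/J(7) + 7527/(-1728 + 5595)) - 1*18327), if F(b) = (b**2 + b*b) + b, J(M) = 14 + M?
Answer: 442684331/9023 ≈ 49062.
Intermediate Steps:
F(b) = b + 2*b**2 (F(b) = (b**2 + b**2) + b = 2*b**2 + b = b + 2*b**2)
30891 - ((F(40)/J(7) + 7527/(-1728 + 5595)) - 1*18327) = 30891 - (((40*(1 + 2*40))/(14 + 7) + 7527/(-1728 + 5595)) - 1*18327) = 30891 - (((40*(1 + 80))/21 + 7527/3867) - 18327) = 30891 - (((40*81)*(1/21) + 7527*(1/3867)) - 18327) = 30891 - ((3240*(1/21) + 2509/1289) - 18327) = 30891 - ((1080/7 + 2509/1289) - 18327) = 30891 - (1409683/9023 - 18327) = 30891 - 1*(-163954838/9023) = 30891 + 163954838/9023 = 442684331/9023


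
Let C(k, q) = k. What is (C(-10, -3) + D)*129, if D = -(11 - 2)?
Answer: -2451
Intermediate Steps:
D = -9 (D = -1*9 = -9)
(C(-10, -3) + D)*129 = (-10 - 9)*129 = -19*129 = -2451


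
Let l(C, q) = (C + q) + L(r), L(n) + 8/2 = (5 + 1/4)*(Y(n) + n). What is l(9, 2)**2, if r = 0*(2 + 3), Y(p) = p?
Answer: 49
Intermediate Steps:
r = 0 (r = 0*5 = 0)
L(n) = -4 + 21*n/2 (L(n) = -4 + (5 + 1/4)*(n + n) = -4 + (5 + 1/4)*(2*n) = -4 + 21*(2*n)/4 = -4 + 21*n/2)
l(C, q) = -4 + C + q (l(C, q) = (C + q) + (-4 + (21/2)*0) = (C + q) + (-4 + 0) = (C + q) - 4 = -4 + C + q)
l(9, 2)**2 = (-4 + 9 + 2)**2 = 7**2 = 49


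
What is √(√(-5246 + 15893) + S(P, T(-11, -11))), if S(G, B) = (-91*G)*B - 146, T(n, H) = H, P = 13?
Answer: √(12867 + 39*√7) ≈ 113.89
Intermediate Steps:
S(G, B) = -146 - 91*B*G (S(G, B) = -91*B*G - 146 = -146 - 91*B*G)
√(√(-5246 + 15893) + S(P, T(-11, -11))) = √(√(-5246 + 15893) + (-146 - 91*(-11)*13)) = √(√10647 + (-146 + 13013)) = √(39*√7 + 12867) = √(12867 + 39*√7)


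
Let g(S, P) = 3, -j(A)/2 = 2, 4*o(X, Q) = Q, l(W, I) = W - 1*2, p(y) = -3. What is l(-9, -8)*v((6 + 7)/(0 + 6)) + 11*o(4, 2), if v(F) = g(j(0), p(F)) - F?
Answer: -11/3 ≈ -3.6667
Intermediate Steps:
l(W, I) = -2 + W (l(W, I) = W - 2 = -2 + W)
o(X, Q) = Q/4
j(A) = -4 (j(A) = -2*2 = -4)
v(F) = 3 - F
l(-9, -8)*v((6 + 7)/(0 + 6)) + 11*o(4, 2) = (-2 - 9)*(3 - (6 + 7)/(0 + 6)) + 11*((¼)*2) = -11*(3 - 13/6) + 11*(½) = -11*(3 - 13/6) + 11/2 = -11*⅚ + 11/2 = -55/6 + 11/2 = -11/3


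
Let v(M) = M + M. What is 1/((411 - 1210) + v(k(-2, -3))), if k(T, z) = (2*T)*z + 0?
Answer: -1/775 ≈ -0.0012903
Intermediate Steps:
k(T, z) = 2*T*z (k(T, z) = 2*T*z + 0 = 2*T*z)
v(M) = 2*M
1/((411 - 1210) + v(k(-2, -3))) = 1/((411 - 1210) + 2*(2*(-2)*(-3))) = 1/(-799 + 2*12) = 1/(-799 + 24) = 1/(-775) = -1/775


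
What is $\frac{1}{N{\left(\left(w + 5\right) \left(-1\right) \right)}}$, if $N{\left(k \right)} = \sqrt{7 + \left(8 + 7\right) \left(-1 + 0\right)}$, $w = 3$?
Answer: $- \frac{i \sqrt{2}}{4} \approx - 0.35355 i$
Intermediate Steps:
$N{\left(k \right)} = 2 i \sqrt{2}$ ($N{\left(k \right)} = \sqrt{7 + 15 \left(-1\right)} = \sqrt{7 - 15} = \sqrt{-8} = 2 i \sqrt{2}$)
$\frac{1}{N{\left(\left(w + 5\right) \left(-1\right) \right)}} = \frac{1}{2 i \sqrt{2}} = - \frac{i \sqrt{2}}{4}$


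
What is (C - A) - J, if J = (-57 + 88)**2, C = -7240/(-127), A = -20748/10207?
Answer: -1169200053/1296289 ≈ -901.96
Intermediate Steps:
A = -20748/10207 (A = -20748*1/10207 = -20748/10207 ≈ -2.0327)
C = 7240/127 (C = -7240*(-1/127) = 7240/127 ≈ 57.008)
J = 961 (J = 31**2 = 961)
(C - A) - J = (7240/127 - 1*(-20748/10207)) - 1*961 = (7240/127 + 20748/10207) - 961 = 76533676/1296289 - 961 = -1169200053/1296289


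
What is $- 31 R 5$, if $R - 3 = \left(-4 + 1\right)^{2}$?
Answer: $-1860$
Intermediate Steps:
$R = 12$ ($R = 3 + \left(-4 + 1\right)^{2} = 3 + \left(-3\right)^{2} = 3 + 9 = 12$)
$- 31 R 5 = \left(-31\right) 12 \cdot 5 = \left(-372\right) 5 = -1860$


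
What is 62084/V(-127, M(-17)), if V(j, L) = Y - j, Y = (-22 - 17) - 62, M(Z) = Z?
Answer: 31042/13 ≈ 2387.8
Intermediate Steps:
Y = -101 (Y = -39 - 62 = -101)
V(j, L) = -101 - j
62084/V(-127, M(-17)) = 62084/(-101 - 1*(-127)) = 62084/(-101 + 127) = 62084/26 = 62084*(1/26) = 31042/13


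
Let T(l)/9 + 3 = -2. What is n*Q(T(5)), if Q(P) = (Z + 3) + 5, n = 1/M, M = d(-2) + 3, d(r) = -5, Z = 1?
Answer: -9/2 ≈ -4.5000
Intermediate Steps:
T(l) = -45 (T(l) = -27 + 9*(-2) = -27 - 18 = -45)
M = -2 (M = -5 + 3 = -2)
n = -½ (n = 1/(-2) = -½ ≈ -0.50000)
Q(P) = 9 (Q(P) = (1 + 3) + 5 = 4 + 5 = 9)
n*Q(T(5)) = -½*9 = -9/2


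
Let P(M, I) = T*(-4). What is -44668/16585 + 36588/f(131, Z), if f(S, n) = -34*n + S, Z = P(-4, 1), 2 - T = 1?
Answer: 198295208/1476065 ≈ 134.34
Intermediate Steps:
T = 1 (T = 2 - 1*1 = 2 - 1 = 1)
P(M, I) = -4 (P(M, I) = 1*(-4) = -4)
Z = -4
f(S, n) = S - 34*n
-44668/16585 + 36588/f(131, Z) = -44668/16585 + 36588/(131 - 34*(-4)) = -44668*1/16585 + 36588/(131 + 136) = -44668/16585 + 36588/267 = -44668/16585 + 36588*(1/267) = -44668/16585 + 12196/89 = 198295208/1476065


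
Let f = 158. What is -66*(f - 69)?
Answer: -5874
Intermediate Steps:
-66*(f - 69) = -66*(158 - 69) = -66*89 = -5874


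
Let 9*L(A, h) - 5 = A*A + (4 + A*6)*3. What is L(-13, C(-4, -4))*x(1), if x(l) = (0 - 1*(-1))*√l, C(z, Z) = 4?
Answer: -16/3 ≈ -5.3333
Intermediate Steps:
L(A, h) = 17/9 + 2*A + A²/9 (L(A, h) = 5/9 + (A*A + (4 + A*6)*3)/9 = 5/9 + (A² + (4 + 6*A)*3)/9 = 5/9 + (A² + (12 + 18*A))/9 = 5/9 + (12 + A² + 18*A)/9 = 5/9 + (4/3 + 2*A + A²/9) = 17/9 + 2*A + A²/9)
x(l) = √l (x(l) = (0 + 1)*√l = 1*√l = √l)
L(-13, C(-4, -4))*x(1) = (17/9 + 2*(-13) + (⅑)*(-13)²)*√1 = (17/9 - 26 + (⅑)*169)*1 = (17/9 - 26 + 169/9)*1 = -16/3*1 = -16/3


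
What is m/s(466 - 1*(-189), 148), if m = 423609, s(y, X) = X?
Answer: 423609/148 ≈ 2862.2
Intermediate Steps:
m/s(466 - 1*(-189), 148) = 423609/148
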